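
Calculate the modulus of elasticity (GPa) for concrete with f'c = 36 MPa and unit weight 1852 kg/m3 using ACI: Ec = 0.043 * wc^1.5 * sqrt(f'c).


Ec = 0.043 * 1852^1.5 * sqrt(36) / 1000
= 20.56 GPa

20.56


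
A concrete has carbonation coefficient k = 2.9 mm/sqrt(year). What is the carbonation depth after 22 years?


depth = k * sqrt(t)
= 2.9 * sqrt(22)
= 13.6 mm

13.6


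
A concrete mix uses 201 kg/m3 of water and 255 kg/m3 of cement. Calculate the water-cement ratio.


w/c = water / cement
w/c = 201 / 255 = 0.788

0.788


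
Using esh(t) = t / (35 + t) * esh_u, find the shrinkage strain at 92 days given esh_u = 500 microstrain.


esh(92) = 92 / (35 + 92) * 500
= 92 / 127 * 500
= 362.2 microstrain

362.2


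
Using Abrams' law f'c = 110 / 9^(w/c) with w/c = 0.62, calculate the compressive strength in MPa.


f'c = 110 / 9^0.62
= 110 / 3.905
= 28.17 MPa

28.17


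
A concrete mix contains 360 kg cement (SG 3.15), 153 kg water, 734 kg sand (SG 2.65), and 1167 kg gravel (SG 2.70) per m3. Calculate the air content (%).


Vol cement = 360 / (3.15 * 1000) = 0.114286 m3
Vol water = 153 / 1000 = 0.153 m3
Vol sand = 734 / (2.65 * 1000) = 0.276981 m3
Vol gravel = 1167 / (2.70 * 1000) = 0.432222 m3
Total solid + water volume = 0.976489 m3
Air = (1 - 0.976489) * 100 = 2.35%

2.35


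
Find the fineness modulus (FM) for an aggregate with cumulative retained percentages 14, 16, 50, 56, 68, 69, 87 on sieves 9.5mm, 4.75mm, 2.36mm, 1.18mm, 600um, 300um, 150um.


FM = sum(cumulative % retained) / 100
= 360 / 100
= 3.6

3.6


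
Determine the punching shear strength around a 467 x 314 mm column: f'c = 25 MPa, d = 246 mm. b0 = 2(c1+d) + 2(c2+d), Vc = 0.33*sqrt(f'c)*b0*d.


b0 = 2*(467 + 246) + 2*(314 + 246) = 2546 mm
Vc = 0.33 * sqrt(25) * 2546 * 246 / 1000
= 1033.42 kN

1033.42


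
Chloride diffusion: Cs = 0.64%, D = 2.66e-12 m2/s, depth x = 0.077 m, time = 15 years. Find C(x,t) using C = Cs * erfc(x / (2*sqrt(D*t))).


t_seconds = 15 * 365.25 * 24 * 3600 = 473364000.0 s
arg = 0.077 / (2 * sqrt(2.66e-12 * 473364000.0))
= 1.085
erfc(1.085) = 0.1249
C = 0.64 * 0.1249 = 0.08%

0.08


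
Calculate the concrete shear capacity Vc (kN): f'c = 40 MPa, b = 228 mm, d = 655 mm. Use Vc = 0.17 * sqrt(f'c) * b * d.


Vc = 0.17 * sqrt(40) * 228 * 655 / 1000
= 160.57 kN

160.57


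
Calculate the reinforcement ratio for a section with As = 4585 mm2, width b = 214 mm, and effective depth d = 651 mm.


rho = As / (b * d)
= 4585 / (214 * 651)
= 0.0329

0.0329


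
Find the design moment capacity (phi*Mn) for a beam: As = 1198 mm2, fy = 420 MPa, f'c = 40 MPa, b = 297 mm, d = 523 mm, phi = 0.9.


a = As * fy / (0.85 * f'c * b)
= 1198 * 420 / (0.85 * 40 * 297)
= 49.8277 mm
Mn = As * fy * (d - a/2) / 10^6
= 250.617 kN-m
phi*Mn = 0.9 * 250.617 = 225.56 kN-m

225.56


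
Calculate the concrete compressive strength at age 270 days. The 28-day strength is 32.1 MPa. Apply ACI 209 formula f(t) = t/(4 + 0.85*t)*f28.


f(270) = 270 / (4 + 0.85 * 270) * 32.1
= 270 / 233.5 * 32.1
= 37.12 MPa

37.12


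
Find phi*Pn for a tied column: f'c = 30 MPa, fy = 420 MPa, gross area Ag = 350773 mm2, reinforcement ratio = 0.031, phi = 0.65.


Ast = rho * Ag = 0.031 * 350773 = 10873.963 mm2
phi*Pn = 0.65 * 0.80 * (0.85 * 30 * (350773 - 10873.963) + 420 * 10873.963) / 1000
= 6881.93 kN

6881.93


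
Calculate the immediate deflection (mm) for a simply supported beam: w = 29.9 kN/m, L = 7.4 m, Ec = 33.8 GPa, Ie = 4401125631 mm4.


Convert: L = 7.4 m = 7400 mm, Ec = 33.8 GPa = 33800 MPa
delta = 5 * 29.9 * 7400^4 / (384 * 33800 * 4401125631)
= 7.85 mm

7.85


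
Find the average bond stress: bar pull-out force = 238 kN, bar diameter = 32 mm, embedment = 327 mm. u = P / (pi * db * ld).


u = P / (pi * db * ld)
= 238 * 1000 / (pi * 32 * 327)
= 7.24 MPa

7.24


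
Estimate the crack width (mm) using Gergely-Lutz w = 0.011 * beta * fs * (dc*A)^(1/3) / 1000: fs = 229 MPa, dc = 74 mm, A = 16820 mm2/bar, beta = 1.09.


w = 0.011 * beta * fs * (dc * A)^(1/3) / 1000
= 0.011 * 1.09 * 229 * (74 * 16820)^(1/3) / 1000
= 0.295 mm

0.295


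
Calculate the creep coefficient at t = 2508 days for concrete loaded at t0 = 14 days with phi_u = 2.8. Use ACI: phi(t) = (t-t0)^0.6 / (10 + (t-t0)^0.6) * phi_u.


dt = 2508 - 14 = 2494
phi = 2494^0.6 / (10 + 2494^0.6) * 2.8
= 2.565

2.565


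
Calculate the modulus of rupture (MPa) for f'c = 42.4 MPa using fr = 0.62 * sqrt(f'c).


fr = 0.62 * sqrt(42.4)
= 4.037 MPa

4.037


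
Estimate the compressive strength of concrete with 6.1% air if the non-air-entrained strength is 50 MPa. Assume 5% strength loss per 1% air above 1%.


Strength loss = (6.1 - 1) * 5 = 25.5%
f'c = 50 * (1 - 25.5/100)
= 37.25 MPa

37.25


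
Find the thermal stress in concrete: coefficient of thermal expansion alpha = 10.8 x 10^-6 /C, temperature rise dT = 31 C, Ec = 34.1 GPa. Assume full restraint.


sigma = alpha * dT * Ec
= 10.8e-6 * 31 * 34.1 * 1000
= 11.417 MPa

11.417


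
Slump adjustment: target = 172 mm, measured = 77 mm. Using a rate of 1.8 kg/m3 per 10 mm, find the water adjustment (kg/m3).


Difference = 172 - 77 = 95 mm
Water adjustment = 95 * 1.8 / 10 = 17.1 kg/m3

17.1


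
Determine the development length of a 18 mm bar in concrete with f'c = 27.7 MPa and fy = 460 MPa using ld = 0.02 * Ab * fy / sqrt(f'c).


Ab = pi * 18^2 / 4 = 254.469 mm2
ld = 0.02 * 254.469 * 460 / sqrt(27.7)
= 444.8 mm

444.8


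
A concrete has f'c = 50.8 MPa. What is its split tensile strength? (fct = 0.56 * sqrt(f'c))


fct = 0.56 * sqrt(50.8)
= 0.56 * 7.127
= 3.991 MPa

3.991


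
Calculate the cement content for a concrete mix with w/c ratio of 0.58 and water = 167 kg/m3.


Cement = water / (w/c)
= 167 / 0.58
= 287.9 kg/m3

287.9


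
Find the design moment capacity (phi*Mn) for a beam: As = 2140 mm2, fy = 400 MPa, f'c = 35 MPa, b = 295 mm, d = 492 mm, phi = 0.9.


a = As * fy / (0.85 * f'c * b)
= 2140 * 400 / (0.85 * 35 * 295)
= 97.536 mm
Mn = As * fy * (d - a/2) / 10^6
= 379.4066 kN-m
phi*Mn = 0.9 * 379.4066 = 341.47 kN-m

341.47


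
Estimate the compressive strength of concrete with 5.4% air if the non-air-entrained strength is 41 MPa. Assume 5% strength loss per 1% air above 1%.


Strength loss = (5.4 - 1) * 5 = 22.0%
f'c = 41 * (1 - 22.0/100)
= 31.98 MPa

31.98


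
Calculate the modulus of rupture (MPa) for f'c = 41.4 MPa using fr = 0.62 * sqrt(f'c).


fr = 0.62 * sqrt(41.4)
= 3.989 MPa

3.989


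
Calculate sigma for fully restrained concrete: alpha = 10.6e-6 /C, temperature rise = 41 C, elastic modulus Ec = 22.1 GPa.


sigma = alpha * dT * Ec
= 10.6e-6 * 41 * 22.1 * 1000
= 9.605 MPa

9.605


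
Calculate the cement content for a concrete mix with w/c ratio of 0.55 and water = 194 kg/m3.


Cement = water / (w/c)
= 194 / 0.55
= 352.7 kg/m3

352.7


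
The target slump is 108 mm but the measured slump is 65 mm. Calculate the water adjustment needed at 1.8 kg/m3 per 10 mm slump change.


Difference = 108 - 65 = 43 mm
Water adjustment = 43 * 1.8 / 10 = 7.7 kg/m3

7.7


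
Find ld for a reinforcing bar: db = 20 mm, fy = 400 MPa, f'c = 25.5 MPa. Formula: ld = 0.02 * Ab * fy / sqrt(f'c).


Ab = pi * 20^2 / 4 = 314.159 mm2
ld = 0.02 * 314.159 * 400 / sqrt(25.5)
= 497.7 mm

497.7


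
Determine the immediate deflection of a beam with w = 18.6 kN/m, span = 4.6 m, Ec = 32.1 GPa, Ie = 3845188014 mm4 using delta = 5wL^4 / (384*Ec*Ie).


Convert: L = 4.6 m = 4600 mm, Ec = 32.1 GPa = 32100 MPa
delta = 5 * 18.6 * 4600^4 / (384 * 32100 * 3845188014)
= 0.88 mm

0.88


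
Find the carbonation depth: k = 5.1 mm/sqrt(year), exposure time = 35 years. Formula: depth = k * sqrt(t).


depth = k * sqrt(t)
= 5.1 * sqrt(35)
= 30.17 mm

30.17


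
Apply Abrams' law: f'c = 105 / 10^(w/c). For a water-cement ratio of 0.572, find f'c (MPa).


f'c = 105 / 10^0.572
= 105 / 3.733
= 28.13 MPa

28.13


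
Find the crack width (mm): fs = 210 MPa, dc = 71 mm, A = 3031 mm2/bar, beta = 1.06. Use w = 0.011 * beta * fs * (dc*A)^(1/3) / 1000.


w = 0.011 * beta * fs * (dc * A)^(1/3) / 1000
= 0.011 * 1.06 * 210 * (71 * 3031)^(1/3) / 1000
= 0.147 mm

0.147


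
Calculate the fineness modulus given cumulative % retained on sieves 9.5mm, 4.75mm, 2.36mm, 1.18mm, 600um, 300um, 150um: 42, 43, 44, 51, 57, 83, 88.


FM = sum(cumulative % retained) / 100
= 408 / 100
= 4.08

4.08


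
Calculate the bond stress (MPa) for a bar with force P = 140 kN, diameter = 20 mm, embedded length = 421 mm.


u = P / (pi * db * ld)
= 140 * 1000 / (pi * 20 * 421)
= 5.293 MPa

5.293


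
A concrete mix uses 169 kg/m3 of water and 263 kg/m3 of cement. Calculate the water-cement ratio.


w/c = water / cement
w/c = 169 / 263 = 0.643

0.643


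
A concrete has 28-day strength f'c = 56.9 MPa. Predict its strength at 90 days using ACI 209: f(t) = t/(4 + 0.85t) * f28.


f(90) = 90 / (4 + 0.85 * 90) * 56.9
= 90 / 80.5 * 56.9
= 63.61 MPa

63.61


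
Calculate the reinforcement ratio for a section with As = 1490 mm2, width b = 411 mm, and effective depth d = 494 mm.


rho = As / (b * d)
= 1490 / (411 * 494)
= 0.0073

0.0073


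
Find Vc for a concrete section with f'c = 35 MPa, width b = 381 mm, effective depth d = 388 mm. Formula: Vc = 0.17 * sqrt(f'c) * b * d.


Vc = 0.17 * sqrt(35) * 381 * 388 / 1000
= 148.68 kN

148.68


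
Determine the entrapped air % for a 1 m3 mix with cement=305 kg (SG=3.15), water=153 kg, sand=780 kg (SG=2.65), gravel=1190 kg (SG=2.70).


Vol cement = 305 / (3.15 * 1000) = 0.096825 m3
Vol water = 153 / 1000 = 0.153 m3
Vol sand = 780 / (2.65 * 1000) = 0.29434 m3
Vol gravel = 1190 / (2.70 * 1000) = 0.440741 m3
Total solid + water volume = 0.984906 m3
Air = (1 - 0.984906) * 100 = 1.51%

1.51


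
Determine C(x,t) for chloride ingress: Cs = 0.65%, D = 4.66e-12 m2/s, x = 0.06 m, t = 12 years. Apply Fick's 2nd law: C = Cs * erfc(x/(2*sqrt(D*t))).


t_seconds = 12 * 365.25 * 24 * 3600 = 378691200.0 s
arg = 0.06 / (2 * sqrt(4.66e-12 * 378691200.0))
= 0.7141
erfc(0.7141) = 0.3125
C = 0.65 * 0.3125 = 0.2031%

0.2031


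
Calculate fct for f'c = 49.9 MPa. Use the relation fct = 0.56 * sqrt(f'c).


fct = 0.56 * sqrt(49.9)
= 0.56 * 7.064
= 3.956 MPa

3.956


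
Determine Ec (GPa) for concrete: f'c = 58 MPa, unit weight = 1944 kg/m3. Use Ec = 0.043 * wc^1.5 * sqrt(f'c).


Ec = 0.043 * 1944^1.5 * sqrt(58) / 1000
= 28.07 GPa

28.07


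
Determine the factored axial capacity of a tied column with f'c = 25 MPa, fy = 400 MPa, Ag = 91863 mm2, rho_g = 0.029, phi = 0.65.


Ast = rho * Ag = 0.029 * 91863 = 2664.027 mm2
phi*Pn = 0.65 * 0.80 * (0.85 * 25 * (91863 - 2664.027) + 400 * 2664.027) / 1000
= 1539.77 kN

1539.77


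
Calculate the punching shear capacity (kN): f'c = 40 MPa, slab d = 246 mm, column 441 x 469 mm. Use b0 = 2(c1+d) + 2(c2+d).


b0 = 2*(441 + 246) + 2*(469 + 246) = 2804 mm
Vc = 0.33 * sqrt(40) * 2804 * 246 / 1000
= 1439.65 kN

1439.65


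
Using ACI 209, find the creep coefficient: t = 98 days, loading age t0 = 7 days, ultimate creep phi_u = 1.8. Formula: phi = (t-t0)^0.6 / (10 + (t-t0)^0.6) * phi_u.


dt = 98 - 7 = 91
phi = 91^0.6 / (10 + 91^0.6) * 1.8
= 1.079

1.079


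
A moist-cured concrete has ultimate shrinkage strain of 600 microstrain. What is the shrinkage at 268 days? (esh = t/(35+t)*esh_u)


esh(268) = 268 / (35 + 268) * 600
= 268 / 303 * 600
= 530.7 microstrain

530.7


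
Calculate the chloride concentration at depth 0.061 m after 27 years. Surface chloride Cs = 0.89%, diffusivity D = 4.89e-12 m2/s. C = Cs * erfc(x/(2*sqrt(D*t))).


t_seconds = 27 * 365.25 * 24 * 3600 = 852055200.0 s
arg = 0.061 / (2 * sqrt(4.89e-12 * 852055200.0))
= 0.4725
erfc(0.4725) = 0.504
C = 0.89 * 0.504 = 0.4485%

0.4485


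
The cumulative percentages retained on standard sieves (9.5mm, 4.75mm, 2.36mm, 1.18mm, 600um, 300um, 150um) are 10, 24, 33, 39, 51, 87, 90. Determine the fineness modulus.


FM = sum(cumulative % retained) / 100
= 334 / 100
= 3.34

3.34


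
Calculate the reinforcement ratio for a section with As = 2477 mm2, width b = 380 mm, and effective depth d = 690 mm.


rho = As / (b * d)
= 2477 / (380 * 690)
= 0.0094

0.0094


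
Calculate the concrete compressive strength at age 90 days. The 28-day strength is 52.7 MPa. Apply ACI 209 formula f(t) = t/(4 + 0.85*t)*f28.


f(90) = 90 / (4 + 0.85 * 90) * 52.7
= 90 / 80.5 * 52.7
= 58.92 MPa

58.92


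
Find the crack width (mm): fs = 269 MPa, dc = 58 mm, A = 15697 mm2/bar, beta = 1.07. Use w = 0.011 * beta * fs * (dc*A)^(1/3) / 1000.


w = 0.011 * beta * fs * (dc * A)^(1/3) / 1000
= 0.011 * 1.07 * 269 * (58 * 15697)^(1/3) / 1000
= 0.307 mm

0.307


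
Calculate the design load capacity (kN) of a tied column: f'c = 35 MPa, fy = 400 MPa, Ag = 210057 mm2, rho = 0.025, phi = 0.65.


Ast = rho * Ag = 0.025 * 210057 = 5251.425 mm2
phi*Pn = 0.65 * 0.80 * (0.85 * 35 * (210057 - 5251.425) + 400 * 5251.425) / 1000
= 4260.64 kN

4260.64


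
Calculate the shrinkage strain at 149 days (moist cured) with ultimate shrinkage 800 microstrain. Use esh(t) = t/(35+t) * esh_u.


esh(149) = 149 / (35 + 149) * 800
= 149 / 184 * 800
= 647.8 microstrain

647.8


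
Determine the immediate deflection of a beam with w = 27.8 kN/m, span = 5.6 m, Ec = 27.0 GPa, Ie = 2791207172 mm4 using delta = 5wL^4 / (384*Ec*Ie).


Convert: L = 5.6 m = 5600 mm, Ec = 27.0 GPa = 27000 MPa
delta = 5 * 27.8 * 5600^4 / (384 * 27000 * 2791207172)
= 4.72 mm

4.72


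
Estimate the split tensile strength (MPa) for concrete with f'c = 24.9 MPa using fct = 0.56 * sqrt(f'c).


fct = 0.56 * sqrt(24.9)
= 0.56 * 4.99
= 2.794 MPa

2.794


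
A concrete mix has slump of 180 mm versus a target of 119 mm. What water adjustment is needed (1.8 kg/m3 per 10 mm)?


Difference = 119 - 180 = -61 mm
Water adjustment = -61 * 1.8 / 10 = -11.0 kg/m3

-11.0


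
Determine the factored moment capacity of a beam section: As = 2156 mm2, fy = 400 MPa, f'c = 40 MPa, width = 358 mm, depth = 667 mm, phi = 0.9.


a = As * fy / (0.85 * f'c * b)
= 2156 * 400 / (0.85 * 40 * 358)
= 70.8511 mm
Mn = As * fy * (d - a/2) / 10^6
= 544.6698 kN-m
phi*Mn = 0.9 * 544.6698 = 490.2 kN-m

490.2


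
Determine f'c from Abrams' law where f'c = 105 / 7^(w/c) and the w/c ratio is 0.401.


f'c = 105 / 7^0.401
= 105 / 2.182
= 48.12 MPa

48.12


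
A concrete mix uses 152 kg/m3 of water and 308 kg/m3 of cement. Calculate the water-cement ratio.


w/c = water / cement
w/c = 152 / 308 = 0.494

0.494


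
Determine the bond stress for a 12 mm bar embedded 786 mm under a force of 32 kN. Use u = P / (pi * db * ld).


u = P / (pi * db * ld)
= 32 * 1000 / (pi * 12 * 786)
= 1.08 MPa

1.08


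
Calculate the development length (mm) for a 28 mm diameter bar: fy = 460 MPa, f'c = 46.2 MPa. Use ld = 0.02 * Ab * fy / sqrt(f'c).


Ab = pi * 28^2 / 4 = 615.752 mm2
ld = 0.02 * 615.752 * 460 / sqrt(46.2)
= 833.4 mm

833.4


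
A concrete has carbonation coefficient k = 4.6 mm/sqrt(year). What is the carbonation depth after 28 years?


depth = k * sqrt(t)
= 4.6 * sqrt(28)
= 24.34 mm

24.34


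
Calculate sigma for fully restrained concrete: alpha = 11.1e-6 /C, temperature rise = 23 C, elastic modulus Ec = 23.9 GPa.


sigma = alpha * dT * Ec
= 11.1e-6 * 23 * 23.9 * 1000
= 6.102 MPa

6.102


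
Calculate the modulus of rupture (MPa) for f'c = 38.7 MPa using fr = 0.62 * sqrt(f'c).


fr = 0.62 * sqrt(38.7)
= 3.857 MPa

3.857


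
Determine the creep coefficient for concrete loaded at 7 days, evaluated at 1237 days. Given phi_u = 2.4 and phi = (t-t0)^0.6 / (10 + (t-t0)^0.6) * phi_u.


dt = 1237 - 7 = 1230
phi = 1230^0.6 / (10 + 1230^0.6) * 2.4
= 2.105

2.105


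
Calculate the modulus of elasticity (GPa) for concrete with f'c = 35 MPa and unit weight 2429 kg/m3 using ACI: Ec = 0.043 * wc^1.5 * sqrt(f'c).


Ec = 0.043 * 2429^1.5 * sqrt(35) / 1000
= 30.45 GPa

30.45


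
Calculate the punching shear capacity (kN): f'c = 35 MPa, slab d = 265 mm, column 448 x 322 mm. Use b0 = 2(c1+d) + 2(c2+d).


b0 = 2*(448 + 265) + 2*(322 + 265) = 2600 mm
Vc = 0.33 * sqrt(35) * 2600 * 265 / 1000
= 1345.14 kN

1345.14


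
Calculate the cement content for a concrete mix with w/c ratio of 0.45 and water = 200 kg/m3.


Cement = water / (w/c)
= 200 / 0.45
= 444.4 kg/m3

444.4


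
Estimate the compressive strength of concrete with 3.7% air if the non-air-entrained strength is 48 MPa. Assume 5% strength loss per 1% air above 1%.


Strength loss = (3.7 - 1) * 5 = 13.5%
f'c = 48 * (1 - 13.5/100)
= 41.52 MPa

41.52


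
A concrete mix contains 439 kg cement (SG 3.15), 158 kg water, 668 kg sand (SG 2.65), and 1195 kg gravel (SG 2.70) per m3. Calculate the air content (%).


Vol cement = 439 / (3.15 * 1000) = 0.139365 m3
Vol water = 158 / 1000 = 0.158 m3
Vol sand = 668 / (2.65 * 1000) = 0.252075 m3
Vol gravel = 1195 / (2.70 * 1000) = 0.442593 m3
Total solid + water volume = 0.992033 m3
Air = (1 - 0.992033) * 100 = 0.8%

0.8


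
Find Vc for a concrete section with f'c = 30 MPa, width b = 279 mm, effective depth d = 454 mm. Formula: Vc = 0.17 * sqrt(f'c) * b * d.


Vc = 0.17 * sqrt(30) * 279 * 454 / 1000
= 117.94 kN

117.94


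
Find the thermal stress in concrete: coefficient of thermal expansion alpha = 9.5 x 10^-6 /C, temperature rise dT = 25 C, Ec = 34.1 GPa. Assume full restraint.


sigma = alpha * dT * Ec
= 9.5e-6 * 25 * 34.1 * 1000
= 8.099 MPa

8.099


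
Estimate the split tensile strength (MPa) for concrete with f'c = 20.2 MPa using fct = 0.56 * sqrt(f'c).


fct = 0.56 * sqrt(20.2)
= 0.56 * 4.494
= 2.517 MPa

2.517


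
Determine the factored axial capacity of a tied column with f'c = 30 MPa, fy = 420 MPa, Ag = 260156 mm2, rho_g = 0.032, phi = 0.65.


Ast = rho * Ag = 0.032 * 260156 = 8324.992 mm2
phi*Pn = 0.65 * 0.80 * (0.85 * 30 * (260156 - 8324.992) + 420 * 8324.992) / 1000
= 5157.46 kN

5157.46


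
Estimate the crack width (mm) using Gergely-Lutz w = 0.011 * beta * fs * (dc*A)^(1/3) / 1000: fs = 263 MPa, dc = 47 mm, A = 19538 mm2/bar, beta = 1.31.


w = 0.011 * beta * fs * (dc * A)^(1/3) / 1000
= 0.011 * 1.31 * 263 * (47 * 19538)^(1/3) / 1000
= 0.368 mm

0.368


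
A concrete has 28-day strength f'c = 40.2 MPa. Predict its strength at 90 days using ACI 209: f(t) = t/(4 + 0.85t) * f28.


f(90) = 90 / (4 + 0.85 * 90) * 40.2
= 90 / 80.5 * 40.2
= 44.94 MPa

44.94


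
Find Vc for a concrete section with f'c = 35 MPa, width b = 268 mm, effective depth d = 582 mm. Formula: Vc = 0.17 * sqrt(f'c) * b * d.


Vc = 0.17 * sqrt(35) * 268 * 582 / 1000
= 156.87 kN

156.87


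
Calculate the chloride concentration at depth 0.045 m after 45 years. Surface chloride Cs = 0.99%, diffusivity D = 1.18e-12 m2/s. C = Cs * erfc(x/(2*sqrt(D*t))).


t_seconds = 45 * 365.25 * 24 * 3600 = 1420092000.0 s
arg = 0.045 / (2 * sqrt(1.18e-12 * 1420092000.0))
= 0.5496
erfc(0.5496) = 0.437
C = 0.99 * 0.437 = 0.4326%

0.4326


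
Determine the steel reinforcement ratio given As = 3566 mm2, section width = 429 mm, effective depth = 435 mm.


rho = As / (b * d)
= 3566 / (429 * 435)
= 0.0191

0.0191


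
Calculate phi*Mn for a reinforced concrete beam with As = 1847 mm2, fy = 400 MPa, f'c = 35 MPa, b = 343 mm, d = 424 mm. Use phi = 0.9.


a = As * fy / (0.85 * f'c * b)
= 1847 * 400 / (0.85 * 35 * 343)
= 72.4012 mm
Mn = As * fy * (d - a/2) / 10^6
= 286.5062 kN-m
phi*Mn = 0.9 * 286.5062 = 257.86 kN-m

257.86


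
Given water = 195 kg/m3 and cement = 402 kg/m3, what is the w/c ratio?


w/c = water / cement
w/c = 195 / 402 = 0.485

0.485


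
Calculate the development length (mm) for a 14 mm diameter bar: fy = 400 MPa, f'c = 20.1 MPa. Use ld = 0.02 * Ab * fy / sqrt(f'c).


Ab = pi * 14^2 / 4 = 153.938 mm2
ld = 0.02 * 153.938 * 400 / sqrt(20.1)
= 274.7 mm

274.7


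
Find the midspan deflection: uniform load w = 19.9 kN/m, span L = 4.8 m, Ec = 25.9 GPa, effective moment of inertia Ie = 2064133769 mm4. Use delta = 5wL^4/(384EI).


Convert: L = 4.8 m = 4800 mm, Ec = 25.9 GPa = 25900 MPa
delta = 5 * 19.9 * 4800^4 / (384 * 25900 * 2064133769)
= 2.57 mm

2.57


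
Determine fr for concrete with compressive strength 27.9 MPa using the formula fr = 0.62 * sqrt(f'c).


fr = 0.62 * sqrt(27.9)
= 3.275 MPa

3.275


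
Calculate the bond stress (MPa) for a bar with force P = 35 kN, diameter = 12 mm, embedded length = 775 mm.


u = P / (pi * db * ld)
= 35 * 1000 / (pi * 12 * 775)
= 1.198 MPa

1.198


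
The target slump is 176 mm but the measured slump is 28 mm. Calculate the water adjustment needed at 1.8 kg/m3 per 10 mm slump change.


Difference = 176 - 28 = 148 mm
Water adjustment = 148 * 1.8 / 10 = 26.6 kg/m3

26.6


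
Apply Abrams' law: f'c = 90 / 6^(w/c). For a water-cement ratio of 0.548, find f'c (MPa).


f'c = 90 / 6^0.548
= 90 / 2.669
= 33.71 MPa

33.71


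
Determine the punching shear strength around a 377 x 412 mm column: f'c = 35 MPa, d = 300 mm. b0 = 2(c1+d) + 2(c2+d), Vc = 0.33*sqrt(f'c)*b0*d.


b0 = 2*(377 + 300) + 2*(412 + 300) = 2778 mm
Vc = 0.33 * sqrt(35) * 2778 * 300 / 1000
= 1627.05 kN

1627.05


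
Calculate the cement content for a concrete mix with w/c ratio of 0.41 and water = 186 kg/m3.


Cement = water / (w/c)
= 186 / 0.41
= 453.7 kg/m3

453.7


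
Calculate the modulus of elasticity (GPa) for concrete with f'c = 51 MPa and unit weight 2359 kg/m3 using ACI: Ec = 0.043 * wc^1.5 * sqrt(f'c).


Ec = 0.043 * 2359^1.5 * sqrt(51) / 1000
= 35.18 GPa

35.18


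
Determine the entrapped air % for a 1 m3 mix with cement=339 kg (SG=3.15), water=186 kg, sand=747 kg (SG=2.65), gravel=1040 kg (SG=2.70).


Vol cement = 339 / (3.15 * 1000) = 0.107619 m3
Vol water = 186 / 1000 = 0.186 m3
Vol sand = 747 / (2.65 * 1000) = 0.281887 m3
Vol gravel = 1040 / (2.70 * 1000) = 0.385185 m3
Total solid + water volume = 0.960691 m3
Air = (1 - 0.960691) * 100 = 3.93%

3.93


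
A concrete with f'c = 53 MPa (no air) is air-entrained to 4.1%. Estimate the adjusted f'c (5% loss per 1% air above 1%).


Strength loss = (4.1 - 1) * 5 = 15.5%
f'c = 53 * (1 - 15.5/100)
= 44.78 MPa

44.78


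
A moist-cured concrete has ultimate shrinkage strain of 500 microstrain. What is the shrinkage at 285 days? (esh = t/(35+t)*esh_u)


esh(285) = 285 / (35 + 285) * 500
= 285 / 320 * 500
= 445.3 microstrain

445.3


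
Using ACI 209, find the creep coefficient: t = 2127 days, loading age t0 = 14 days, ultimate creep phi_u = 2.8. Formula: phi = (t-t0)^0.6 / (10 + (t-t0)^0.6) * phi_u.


dt = 2127 - 14 = 2113
phi = 2113^0.6 / (10 + 2113^0.6) * 2.8
= 2.543

2.543


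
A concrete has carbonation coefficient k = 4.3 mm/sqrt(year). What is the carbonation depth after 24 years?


depth = k * sqrt(t)
= 4.3 * sqrt(24)
= 21.07 mm

21.07


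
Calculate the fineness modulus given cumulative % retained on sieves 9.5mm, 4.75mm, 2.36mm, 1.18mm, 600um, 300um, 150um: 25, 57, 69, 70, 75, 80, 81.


FM = sum(cumulative % retained) / 100
= 457 / 100
= 4.57

4.57


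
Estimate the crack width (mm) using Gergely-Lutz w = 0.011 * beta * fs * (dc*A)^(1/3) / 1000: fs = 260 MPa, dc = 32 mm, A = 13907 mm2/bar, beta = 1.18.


w = 0.011 * beta * fs * (dc * A)^(1/3) / 1000
= 0.011 * 1.18 * 260 * (32 * 13907)^(1/3) / 1000
= 0.258 mm

0.258


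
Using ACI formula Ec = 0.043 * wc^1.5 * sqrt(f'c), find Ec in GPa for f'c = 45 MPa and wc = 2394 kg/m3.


Ec = 0.043 * 2394^1.5 * sqrt(45) / 1000
= 33.79 GPa

33.79


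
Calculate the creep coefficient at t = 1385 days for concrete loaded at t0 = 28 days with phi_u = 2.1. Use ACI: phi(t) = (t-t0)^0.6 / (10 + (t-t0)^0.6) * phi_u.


dt = 1385 - 28 = 1357
phi = 1357^0.6 / (10 + 1357^0.6) * 2.1
= 1.855

1.855


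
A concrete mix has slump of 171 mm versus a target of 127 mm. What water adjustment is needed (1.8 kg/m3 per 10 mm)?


Difference = 127 - 171 = -44 mm
Water adjustment = -44 * 1.8 / 10 = -7.9 kg/m3

-7.9


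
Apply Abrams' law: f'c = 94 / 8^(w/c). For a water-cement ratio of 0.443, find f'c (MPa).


f'c = 94 / 8^0.443
= 94 / 2.512
= 37.42 MPa

37.42


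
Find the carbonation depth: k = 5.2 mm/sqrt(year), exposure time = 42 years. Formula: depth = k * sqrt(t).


depth = k * sqrt(t)
= 5.2 * sqrt(42)
= 33.7 mm

33.7


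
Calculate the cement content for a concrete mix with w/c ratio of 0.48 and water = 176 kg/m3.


Cement = water / (w/c)
= 176 / 0.48
= 366.7 kg/m3

366.7


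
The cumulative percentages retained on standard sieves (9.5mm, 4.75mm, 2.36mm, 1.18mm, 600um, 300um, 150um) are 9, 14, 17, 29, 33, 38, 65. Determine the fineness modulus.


FM = sum(cumulative % retained) / 100
= 205 / 100
= 2.05

2.05


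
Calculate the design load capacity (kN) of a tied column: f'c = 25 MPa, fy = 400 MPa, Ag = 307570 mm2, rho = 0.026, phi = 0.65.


Ast = rho * Ag = 0.026 * 307570 = 7996.82 mm2
phi*Pn = 0.65 * 0.80 * (0.85 * 25 * (307570 - 7996.82) + 400 * 7996.82) / 1000
= 4973.62 kN

4973.62


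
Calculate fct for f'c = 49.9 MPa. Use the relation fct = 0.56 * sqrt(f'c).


fct = 0.56 * sqrt(49.9)
= 0.56 * 7.064
= 3.956 MPa

3.956


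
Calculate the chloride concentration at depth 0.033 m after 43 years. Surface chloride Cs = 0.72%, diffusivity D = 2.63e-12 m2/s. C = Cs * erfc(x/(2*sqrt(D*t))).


t_seconds = 43 * 365.25 * 24 * 3600 = 1356976800.0 s
arg = 0.033 / (2 * sqrt(2.63e-12 * 1356976800.0))
= 0.2762
erfc(0.2762) = 0.6961
C = 0.72 * 0.6961 = 0.5012%

0.5012


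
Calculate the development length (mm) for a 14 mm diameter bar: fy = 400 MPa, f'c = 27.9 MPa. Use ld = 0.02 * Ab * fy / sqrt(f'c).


Ab = pi * 14^2 / 4 = 153.938 mm2
ld = 0.02 * 153.938 * 400 / sqrt(27.9)
= 233.1 mm

233.1


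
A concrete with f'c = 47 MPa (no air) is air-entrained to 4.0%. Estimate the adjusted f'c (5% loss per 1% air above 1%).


Strength loss = (4.0 - 1) * 5 = 15.0%
f'c = 47 * (1 - 15.0/100)
= 39.95 MPa

39.95


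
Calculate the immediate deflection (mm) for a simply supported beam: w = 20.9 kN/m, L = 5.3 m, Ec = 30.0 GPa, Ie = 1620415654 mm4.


Convert: L = 5.3 m = 5300 mm, Ec = 30.0 GPa = 30000 MPa
delta = 5 * 20.9 * 5300^4 / (384 * 30000 * 1620415654)
= 4.42 mm

4.42


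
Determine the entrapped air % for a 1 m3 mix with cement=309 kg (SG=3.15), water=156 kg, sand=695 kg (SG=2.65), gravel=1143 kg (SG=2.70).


Vol cement = 309 / (3.15 * 1000) = 0.098095 m3
Vol water = 156 / 1000 = 0.156 m3
Vol sand = 695 / (2.65 * 1000) = 0.262264 m3
Vol gravel = 1143 / (2.70 * 1000) = 0.423333 m3
Total solid + water volume = 0.939693 m3
Air = (1 - 0.939693) * 100 = 6.03%

6.03


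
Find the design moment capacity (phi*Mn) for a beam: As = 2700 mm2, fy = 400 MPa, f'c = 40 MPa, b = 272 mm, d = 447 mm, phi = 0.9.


a = As * fy / (0.85 * f'c * b)
= 2700 * 400 / (0.85 * 40 * 272)
= 116.782 mm
Mn = As * fy * (d - a/2) / 10^6
= 419.6977 kN-m
phi*Mn = 0.9 * 419.6977 = 377.73 kN-m

377.73


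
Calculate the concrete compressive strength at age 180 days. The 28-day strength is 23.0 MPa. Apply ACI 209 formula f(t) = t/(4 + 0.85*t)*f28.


f(180) = 180 / (4 + 0.85 * 180) * 23.0
= 180 / 157.0 * 23.0
= 26.37 MPa

26.37


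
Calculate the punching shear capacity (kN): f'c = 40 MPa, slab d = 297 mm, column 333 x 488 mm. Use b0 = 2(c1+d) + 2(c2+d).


b0 = 2*(333 + 297) + 2*(488 + 297) = 2830 mm
Vc = 0.33 * sqrt(40) * 2830 * 297 / 1000
= 1754.23 kN

1754.23


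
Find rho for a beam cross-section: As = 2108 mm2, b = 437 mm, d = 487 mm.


rho = As / (b * d)
= 2108 / (437 * 487)
= 0.0099

0.0099


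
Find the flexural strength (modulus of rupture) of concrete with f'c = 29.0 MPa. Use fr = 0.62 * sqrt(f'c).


fr = 0.62 * sqrt(29.0)
= 3.339 MPa

3.339


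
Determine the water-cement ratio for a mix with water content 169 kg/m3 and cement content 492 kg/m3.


w/c = water / cement
w/c = 169 / 492 = 0.343

0.343


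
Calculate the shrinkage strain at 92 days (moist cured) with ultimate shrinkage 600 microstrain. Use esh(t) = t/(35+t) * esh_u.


esh(92) = 92 / (35 + 92) * 600
= 92 / 127 * 600
= 434.6 microstrain

434.6


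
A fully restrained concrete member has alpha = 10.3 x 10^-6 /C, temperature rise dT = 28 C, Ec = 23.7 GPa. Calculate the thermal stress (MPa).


sigma = alpha * dT * Ec
= 10.3e-6 * 28 * 23.7 * 1000
= 6.835 MPa

6.835


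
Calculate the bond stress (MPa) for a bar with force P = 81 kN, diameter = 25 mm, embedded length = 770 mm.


u = P / (pi * db * ld)
= 81 * 1000 / (pi * 25 * 770)
= 1.339 MPa

1.339


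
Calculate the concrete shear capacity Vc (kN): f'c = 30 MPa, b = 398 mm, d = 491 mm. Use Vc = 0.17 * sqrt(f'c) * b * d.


Vc = 0.17 * sqrt(30) * 398 * 491 / 1000
= 181.96 kN

181.96


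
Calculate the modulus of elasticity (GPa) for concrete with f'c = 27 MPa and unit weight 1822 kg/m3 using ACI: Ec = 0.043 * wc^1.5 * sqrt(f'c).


Ec = 0.043 * 1822^1.5 * sqrt(27) / 1000
= 17.38 GPa

17.38


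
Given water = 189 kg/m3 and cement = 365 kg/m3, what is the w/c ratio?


w/c = water / cement
w/c = 189 / 365 = 0.518

0.518


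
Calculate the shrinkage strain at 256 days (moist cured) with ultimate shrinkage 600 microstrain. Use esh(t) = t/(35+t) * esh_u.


esh(256) = 256 / (35 + 256) * 600
= 256 / 291 * 600
= 527.8 microstrain

527.8


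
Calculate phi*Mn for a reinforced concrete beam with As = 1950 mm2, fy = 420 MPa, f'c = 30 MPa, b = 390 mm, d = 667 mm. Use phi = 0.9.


a = As * fy / (0.85 * f'c * b)
= 1950 * 420 / (0.85 * 30 * 390)
= 82.3529 mm
Mn = As * fy * (d - a/2) / 10^6
= 512.5495 kN-m
phi*Mn = 0.9 * 512.5495 = 461.29 kN-m

461.29


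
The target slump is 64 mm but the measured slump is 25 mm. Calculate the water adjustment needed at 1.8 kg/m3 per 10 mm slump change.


Difference = 64 - 25 = 39 mm
Water adjustment = 39 * 1.8 / 10 = 7.0 kg/m3

7.0


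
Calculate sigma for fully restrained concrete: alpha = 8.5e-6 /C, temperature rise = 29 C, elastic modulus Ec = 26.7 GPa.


sigma = alpha * dT * Ec
= 8.5e-6 * 29 * 26.7 * 1000
= 6.582 MPa

6.582


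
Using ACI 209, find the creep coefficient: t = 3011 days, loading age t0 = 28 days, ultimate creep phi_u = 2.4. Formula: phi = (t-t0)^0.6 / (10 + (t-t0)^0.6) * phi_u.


dt = 3011 - 28 = 2983
phi = 2983^0.6 / (10 + 2983^0.6) * 2.4
= 2.218

2.218


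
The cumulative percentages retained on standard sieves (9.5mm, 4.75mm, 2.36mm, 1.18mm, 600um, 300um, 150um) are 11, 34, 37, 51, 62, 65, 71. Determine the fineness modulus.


FM = sum(cumulative % retained) / 100
= 331 / 100
= 3.31

3.31


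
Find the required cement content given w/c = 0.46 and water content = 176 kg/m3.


Cement = water / (w/c)
= 176 / 0.46
= 382.6 kg/m3

382.6


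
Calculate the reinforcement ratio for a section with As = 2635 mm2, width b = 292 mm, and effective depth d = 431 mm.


rho = As / (b * d)
= 2635 / (292 * 431)
= 0.0209

0.0209


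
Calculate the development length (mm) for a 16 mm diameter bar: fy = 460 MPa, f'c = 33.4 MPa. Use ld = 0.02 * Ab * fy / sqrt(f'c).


Ab = pi * 16^2 / 4 = 201.062 mm2
ld = 0.02 * 201.062 * 460 / sqrt(33.4)
= 320.1 mm

320.1


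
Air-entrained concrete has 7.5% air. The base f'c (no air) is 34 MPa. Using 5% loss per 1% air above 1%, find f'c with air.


Strength loss = (7.5 - 1) * 5 = 32.5%
f'c = 34 * (1 - 32.5/100)
= 22.95 MPa

22.95


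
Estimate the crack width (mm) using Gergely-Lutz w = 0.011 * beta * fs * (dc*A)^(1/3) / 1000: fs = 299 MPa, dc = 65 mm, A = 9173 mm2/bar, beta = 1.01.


w = 0.011 * beta * fs * (dc * A)^(1/3) / 1000
= 0.011 * 1.01 * 299 * (65 * 9173)^(1/3) / 1000
= 0.28 mm

0.28


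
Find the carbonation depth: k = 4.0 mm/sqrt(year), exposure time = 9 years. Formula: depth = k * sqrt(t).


depth = k * sqrt(t)
= 4.0 * sqrt(9)
= 12.0 mm

12.0


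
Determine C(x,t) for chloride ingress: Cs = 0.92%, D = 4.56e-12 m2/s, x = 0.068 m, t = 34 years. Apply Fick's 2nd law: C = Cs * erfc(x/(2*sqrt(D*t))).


t_seconds = 34 * 365.25 * 24 * 3600 = 1072958400.0 s
arg = 0.068 / (2 * sqrt(4.56e-12 * 1072958400.0))
= 0.4861
erfc(0.4861) = 0.4918
C = 0.92 * 0.4918 = 0.4525%

0.4525


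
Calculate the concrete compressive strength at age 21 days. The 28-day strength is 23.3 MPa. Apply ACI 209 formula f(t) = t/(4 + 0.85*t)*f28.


f(21) = 21 / (4 + 0.85 * 21) * 23.3
= 21 / 21.85 * 23.3
= 22.39 MPa

22.39


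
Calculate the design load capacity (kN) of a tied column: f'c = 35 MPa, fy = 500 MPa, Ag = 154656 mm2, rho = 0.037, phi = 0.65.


Ast = rho * Ag = 0.037 * 154656 = 5722.272 mm2
phi*Pn = 0.65 * 0.80 * (0.85 * 35 * (154656 - 5722.272) + 500 * 5722.272) / 1000
= 3791.8 kN

3791.8


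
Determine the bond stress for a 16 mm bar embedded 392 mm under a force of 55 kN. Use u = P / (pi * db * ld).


u = P / (pi * db * ld)
= 55 * 1000 / (pi * 16 * 392)
= 2.791 MPa

2.791


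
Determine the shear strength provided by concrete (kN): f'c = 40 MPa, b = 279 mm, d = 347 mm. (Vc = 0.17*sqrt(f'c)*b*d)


Vc = 0.17 * sqrt(40) * 279 * 347 / 1000
= 104.09 kN

104.09


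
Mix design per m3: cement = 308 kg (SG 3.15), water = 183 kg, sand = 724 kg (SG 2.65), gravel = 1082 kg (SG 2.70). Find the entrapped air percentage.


Vol cement = 308 / (3.15 * 1000) = 0.097778 m3
Vol water = 183 / 1000 = 0.183 m3
Vol sand = 724 / (2.65 * 1000) = 0.273208 m3
Vol gravel = 1082 / (2.70 * 1000) = 0.400741 m3
Total solid + water volume = 0.954726 m3
Air = (1 - 0.954726) * 100 = 4.53%

4.53


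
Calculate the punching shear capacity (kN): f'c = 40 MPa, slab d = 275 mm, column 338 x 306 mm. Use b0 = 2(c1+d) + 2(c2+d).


b0 = 2*(338 + 275) + 2*(306 + 275) = 2388 mm
Vc = 0.33 * sqrt(40) * 2388 * 275 / 1000
= 1370.6 kN

1370.6


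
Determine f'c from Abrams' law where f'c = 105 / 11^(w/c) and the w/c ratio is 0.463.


f'c = 105 / 11^0.463
= 105 / 3.035
= 34.6 MPa

34.6


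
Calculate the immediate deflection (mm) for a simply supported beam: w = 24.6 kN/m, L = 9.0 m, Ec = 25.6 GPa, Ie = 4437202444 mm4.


Convert: L = 9.0 m = 9000 mm, Ec = 25.6 GPa = 25600 MPa
delta = 5 * 24.6 * 9000^4 / (384 * 25600 * 4437202444)
= 18.5 mm

18.5


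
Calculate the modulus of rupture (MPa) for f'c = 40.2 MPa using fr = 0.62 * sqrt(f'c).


fr = 0.62 * sqrt(40.2)
= 3.931 MPa

3.931


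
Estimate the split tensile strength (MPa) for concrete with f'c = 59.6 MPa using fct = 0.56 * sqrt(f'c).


fct = 0.56 * sqrt(59.6)
= 0.56 * 7.72
= 4.323 MPa

4.323


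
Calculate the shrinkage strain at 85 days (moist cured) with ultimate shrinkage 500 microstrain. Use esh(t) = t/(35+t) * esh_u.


esh(85) = 85 / (35 + 85) * 500
= 85 / 120 * 500
= 354.2 microstrain

354.2


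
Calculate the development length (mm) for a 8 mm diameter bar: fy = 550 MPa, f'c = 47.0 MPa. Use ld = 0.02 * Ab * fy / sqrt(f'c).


Ab = pi * 8^2 / 4 = 50.265 mm2
ld = 0.02 * 50.265 * 550 / sqrt(47.0)
= 80.7 mm

80.7


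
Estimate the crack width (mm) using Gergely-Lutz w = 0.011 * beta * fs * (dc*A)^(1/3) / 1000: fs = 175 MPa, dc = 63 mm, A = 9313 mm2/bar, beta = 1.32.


w = 0.011 * beta * fs * (dc * A)^(1/3) / 1000
= 0.011 * 1.32 * 175 * (63 * 9313)^(1/3) / 1000
= 0.213 mm

0.213


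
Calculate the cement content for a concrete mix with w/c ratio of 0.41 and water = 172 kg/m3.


Cement = water / (w/c)
= 172 / 0.41
= 419.5 kg/m3

419.5


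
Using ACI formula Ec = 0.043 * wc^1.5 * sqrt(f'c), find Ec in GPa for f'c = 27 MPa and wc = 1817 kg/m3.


Ec = 0.043 * 1817^1.5 * sqrt(27) / 1000
= 17.31 GPa

17.31


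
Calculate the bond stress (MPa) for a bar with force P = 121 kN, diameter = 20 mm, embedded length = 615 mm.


u = P / (pi * db * ld)
= 121 * 1000 / (pi * 20 * 615)
= 3.131 MPa

3.131


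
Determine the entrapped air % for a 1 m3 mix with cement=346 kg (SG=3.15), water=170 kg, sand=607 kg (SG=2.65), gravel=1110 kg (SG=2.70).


Vol cement = 346 / (3.15 * 1000) = 0.109841 m3
Vol water = 170 / 1000 = 0.17 m3
Vol sand = 607 / (2.65 * 1000) = 0.229057 m3
Vol gravel = 1110 / (2.70 * 1000) = 0.411111 m3
Total solid + water volume = 0.920009 m3
Air = (1 - 0.920009) * 100 = 8.0%

8.0


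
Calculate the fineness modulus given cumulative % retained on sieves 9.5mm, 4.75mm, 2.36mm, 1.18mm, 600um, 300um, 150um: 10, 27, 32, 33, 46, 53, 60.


FM = sum(cumulative % retained) / 100
= 261 / 100
= 2.61

2.61


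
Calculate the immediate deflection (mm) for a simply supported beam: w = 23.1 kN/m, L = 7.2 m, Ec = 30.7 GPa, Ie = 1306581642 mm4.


Convert: L = 7.2 m = 7200 mm, Ec = 30.7 GPa = 30700 MPa
delta = 5 * 23.1 * 7200^4 / (384 * 30700 * 1306581642)
= 20.15 mm

20.15


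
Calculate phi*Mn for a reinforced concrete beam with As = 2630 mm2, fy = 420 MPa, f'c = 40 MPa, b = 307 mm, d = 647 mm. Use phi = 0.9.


a = As * fy / (0.85 * f'c * b)
= 2630 * 420 / (0.85 * 40 * 307)
= 105.8249 mm
Mn = As * fy * (d - a/2) / 10^6
= 656.2291 kN-m
phi*Mn = 0.9 * 656.2291 = 590.61 kN-m

590.61


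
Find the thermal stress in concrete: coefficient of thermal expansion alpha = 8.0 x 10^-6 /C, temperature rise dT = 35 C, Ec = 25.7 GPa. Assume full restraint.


sigma = alpha * dT * Ec
= 8.0e-6 * 35 * 25.7 * 1000
= 7.196 MPa

7.196


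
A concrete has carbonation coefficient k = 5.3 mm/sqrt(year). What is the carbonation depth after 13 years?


depth = k * sqrt(t)
= 5.3 * sqrt(13)
= 19.11 mm

19.11


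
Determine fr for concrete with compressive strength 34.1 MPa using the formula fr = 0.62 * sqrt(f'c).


fr = 0.62 * sqrt(34.1)
= 3.621 MPa

3.621


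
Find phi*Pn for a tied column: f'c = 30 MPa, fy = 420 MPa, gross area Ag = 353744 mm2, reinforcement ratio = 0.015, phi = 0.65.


Ast = rho * Ag = 0.015 * 353744 = 5306.16 mm2
phi*Pn = 0.65 * 0.80 * (0.85 * 30 * (353744 - 5306.16) + 420 * 5306.16) / 1000
= 5779.15 kN

5779.15


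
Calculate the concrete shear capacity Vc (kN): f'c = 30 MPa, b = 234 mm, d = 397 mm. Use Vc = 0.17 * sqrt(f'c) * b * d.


Vc = 0.17 * sqrt(30) * 234 * 397 / 1000
= 86.5 kN

86.5


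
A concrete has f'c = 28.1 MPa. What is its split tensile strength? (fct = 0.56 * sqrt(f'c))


fct = 0.56 * sqrt(28.1)
= 0.56 * 5.301
= 2.969 MPa

2.969


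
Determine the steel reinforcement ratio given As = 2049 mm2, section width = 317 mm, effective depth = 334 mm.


rho = As / (b * d)
= 2049 / (317 * 334)
= 0.0194

0.0194


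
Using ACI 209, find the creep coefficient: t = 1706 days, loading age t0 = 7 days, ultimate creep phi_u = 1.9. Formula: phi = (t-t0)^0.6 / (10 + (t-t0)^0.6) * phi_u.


dt = 1706 - 7 = 1699
phi = 1699^0.6 / (10 + 1699^0.6) * 1.9
= 1.704

1.704


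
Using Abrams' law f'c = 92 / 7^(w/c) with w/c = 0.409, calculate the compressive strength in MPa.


f'c = 92 / 7^0.409
= 92 / 2.216
= 41.51 MPa

41.51


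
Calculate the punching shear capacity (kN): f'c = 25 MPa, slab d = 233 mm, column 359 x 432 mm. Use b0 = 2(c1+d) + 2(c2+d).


b0 = 2*(359 + 233) + 2*(432 + 233) = 2514 mm
Vc = 0.33 * sqrt(25) * 2514 * 233 / 1000
= 966.51 kN

966.51


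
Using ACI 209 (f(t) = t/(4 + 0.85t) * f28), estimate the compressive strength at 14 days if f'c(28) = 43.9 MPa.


f(14) = 14 / (4 + 0.85 * 14) * 43.9
= 14 / 15.9 * 43.9
= 38.65 MPa

38.65


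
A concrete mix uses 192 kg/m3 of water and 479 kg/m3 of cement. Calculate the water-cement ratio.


w/c = water / cement
w/c = 192 / 479 = 0.401

0.401


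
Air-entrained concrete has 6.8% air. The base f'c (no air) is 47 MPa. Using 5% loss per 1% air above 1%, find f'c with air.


Strength loss = (6.8 - 1) * 5 = 29.0%
f'c = 47 * (1 - 29.0/100)
= 33.37 MPa

33.37


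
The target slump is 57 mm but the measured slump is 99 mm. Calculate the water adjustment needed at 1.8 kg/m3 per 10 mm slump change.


Difference = 57 - 99 = -42 mm
Water adjustment = -42 * 1.8 / 10 = -7.6 kg/m3

-7.6
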